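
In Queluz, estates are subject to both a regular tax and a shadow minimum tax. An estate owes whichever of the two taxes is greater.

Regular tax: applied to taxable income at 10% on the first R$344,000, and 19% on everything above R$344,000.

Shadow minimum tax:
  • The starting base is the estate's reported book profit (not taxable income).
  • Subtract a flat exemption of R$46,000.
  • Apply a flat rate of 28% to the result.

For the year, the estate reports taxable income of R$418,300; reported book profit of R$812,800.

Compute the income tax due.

Regular tax:
  R$344,000 × 10% = R$34,400
  R$74,300 × 19% = R$14,117
  → R$48,517

Shadow minimum tax:
  Base (reported book profit): R$812,800
  Less exemption R$46,000 → base R$766,800
  R$766,800 × 28% = R$214,704

R$214,704 > R$48,517, so the shadow minimum tax is the binding amount.

R$214,704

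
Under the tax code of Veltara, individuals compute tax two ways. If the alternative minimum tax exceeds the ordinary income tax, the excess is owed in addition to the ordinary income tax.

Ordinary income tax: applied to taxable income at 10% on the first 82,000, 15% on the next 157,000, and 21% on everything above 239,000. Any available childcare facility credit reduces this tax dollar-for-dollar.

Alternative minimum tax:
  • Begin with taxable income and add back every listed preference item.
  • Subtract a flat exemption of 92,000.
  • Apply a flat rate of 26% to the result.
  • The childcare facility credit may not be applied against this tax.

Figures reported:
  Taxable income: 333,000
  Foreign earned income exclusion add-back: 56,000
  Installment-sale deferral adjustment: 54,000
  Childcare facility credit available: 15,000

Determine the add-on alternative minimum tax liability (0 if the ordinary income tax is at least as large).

54,770

Ordinary income tax:
  82,000 × 10% = 8,200
  157,000 × 15% = 23,550
  94,000 × 21% = 19,740
  → 51,490
  Less childcare facility credit 15,000 → 36,490

Alternative minimum tax:
  Adjusted income: 333,000 + 56,000 + 54,000 = 443,000
  Less exemption 92,000 → base 351,000
  351,000 × 26% = 91,260

Excess of alternative minimum tax over ordinary income tax: 91,260 − 36,490 = 54,770.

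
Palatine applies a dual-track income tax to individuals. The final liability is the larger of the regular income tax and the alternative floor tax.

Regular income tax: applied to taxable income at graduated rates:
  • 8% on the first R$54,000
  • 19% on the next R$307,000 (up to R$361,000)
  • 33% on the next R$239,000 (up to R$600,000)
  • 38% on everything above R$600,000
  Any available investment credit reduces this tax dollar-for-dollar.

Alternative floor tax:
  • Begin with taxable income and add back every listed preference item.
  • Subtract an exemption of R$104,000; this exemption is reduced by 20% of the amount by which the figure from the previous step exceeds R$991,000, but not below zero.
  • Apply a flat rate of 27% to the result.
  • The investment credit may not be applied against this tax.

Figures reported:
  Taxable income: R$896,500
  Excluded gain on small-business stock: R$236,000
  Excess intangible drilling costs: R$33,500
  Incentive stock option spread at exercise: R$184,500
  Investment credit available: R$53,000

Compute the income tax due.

R$355,968

Regular income tax:
  R$54,000 × 8% = R$4,320
  R$307,000 × 19% = R$58,330
  R$239,000 × 33% = R$78,870
  R$296,500 × 38% = R$112,670
  → R$254,190
  Less investment credit R$53,000 → R$201,190

Alternative floor tax:
  Adjusted income: R$896,500 + R$236,000 + R$33,500 + R$184,500 = R$1,350,500
  Exemption: R$104,000 − 20% × (R$1,350,500 − R$991,000) = R$104,000 − R$71,900 = R$32,100
  Base: R$1,350,500 − R$32,100 = R$1,318,400
  R$1,318,400 × 27% = R$355,968

R$355,968 > R$201,190, so the alternative floor tax is the binding amount.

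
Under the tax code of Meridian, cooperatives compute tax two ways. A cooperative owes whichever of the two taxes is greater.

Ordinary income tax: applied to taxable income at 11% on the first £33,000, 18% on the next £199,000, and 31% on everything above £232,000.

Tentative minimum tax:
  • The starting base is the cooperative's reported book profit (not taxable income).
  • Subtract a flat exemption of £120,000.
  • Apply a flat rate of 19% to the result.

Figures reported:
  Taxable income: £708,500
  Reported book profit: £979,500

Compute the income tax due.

Ordinary income tax:
  £33,000 × 11% = £3,630
  £199,000 × 18% = £35,820
  £476,500 × 31% = £147,715
  → £187,165

Tentative minimum tax:
  Base (reported book profit): £979,500
  Less exemption £120,000 → base £859,500
  £859,500 × 19% = £163,305

£187,165 > £163,305, so the ordinary income tax governs.

£187,165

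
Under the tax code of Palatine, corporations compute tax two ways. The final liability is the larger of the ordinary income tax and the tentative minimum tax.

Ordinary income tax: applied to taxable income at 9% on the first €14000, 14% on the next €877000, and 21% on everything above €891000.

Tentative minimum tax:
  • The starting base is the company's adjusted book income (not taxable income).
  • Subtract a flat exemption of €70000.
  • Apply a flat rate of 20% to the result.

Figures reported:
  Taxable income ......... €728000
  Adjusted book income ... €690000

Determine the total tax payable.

€124000

Ordinary income tax:
  €14000 × 9% = €1260
  €714000 × 14% = €99960
  → €101220

Tentative minimum tax:
  Base (adjusted book income): €690000
  Less exemption €70000 → base €620000
  €620000 × 20% = €124000

€124000 > €101220, so the tentative minimum tax is the binding amount.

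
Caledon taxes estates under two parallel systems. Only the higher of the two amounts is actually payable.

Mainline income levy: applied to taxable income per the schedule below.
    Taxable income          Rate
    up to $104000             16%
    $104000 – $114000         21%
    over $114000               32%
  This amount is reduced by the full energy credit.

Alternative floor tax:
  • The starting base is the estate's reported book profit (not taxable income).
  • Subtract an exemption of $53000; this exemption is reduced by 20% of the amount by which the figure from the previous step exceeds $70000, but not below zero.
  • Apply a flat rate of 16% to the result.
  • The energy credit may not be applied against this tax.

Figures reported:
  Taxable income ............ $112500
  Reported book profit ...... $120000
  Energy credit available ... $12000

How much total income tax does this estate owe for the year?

Mainline income levy:
  $104000 × 16% = $16640
  $8500 × 21% = $1785
  → $18425
  Less energy credit $12000 → $6425

Alternative floor tax:
  Base (reported book profit): $120000
  Exemption: $53000 − 20% × ($120000 − $70000) = $53000 − $10000 = $43000
  Base: $120000 − $43000 = $77000
  $77000 × 16% = $12320

$12320 > $6425, so the alternative floor tax is the binding amount.

$12320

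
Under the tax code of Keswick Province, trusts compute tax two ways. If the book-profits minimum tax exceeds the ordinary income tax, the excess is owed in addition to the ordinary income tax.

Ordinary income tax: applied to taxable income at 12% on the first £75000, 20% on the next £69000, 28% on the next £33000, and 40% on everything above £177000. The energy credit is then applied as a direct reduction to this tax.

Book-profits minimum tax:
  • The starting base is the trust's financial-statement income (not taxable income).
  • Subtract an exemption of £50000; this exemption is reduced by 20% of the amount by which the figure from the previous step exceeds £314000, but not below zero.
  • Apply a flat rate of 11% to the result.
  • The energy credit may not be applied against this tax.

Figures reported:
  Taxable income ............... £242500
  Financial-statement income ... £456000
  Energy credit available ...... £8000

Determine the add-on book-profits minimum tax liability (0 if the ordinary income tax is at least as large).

£0

Ordinary income tax:
  £75000 × 12% = £9000
  £69000 × 20% = £13800
  £33000 × 28% = £9240
  £65500 × 40% = £26200
  → £58240
  Less energy credit £8000 → £50240

Book-profits minimum tax:
  Base (financial-statement income): £456000
  Exemption: £50000 − 20% × (£456000 − £314000) = £50000 − £28400 = £21600
  Base: £456000 − £21600 = £434400
  £434400 × 11% = £47784

£47784 ≤ £50240, so no add-on is due.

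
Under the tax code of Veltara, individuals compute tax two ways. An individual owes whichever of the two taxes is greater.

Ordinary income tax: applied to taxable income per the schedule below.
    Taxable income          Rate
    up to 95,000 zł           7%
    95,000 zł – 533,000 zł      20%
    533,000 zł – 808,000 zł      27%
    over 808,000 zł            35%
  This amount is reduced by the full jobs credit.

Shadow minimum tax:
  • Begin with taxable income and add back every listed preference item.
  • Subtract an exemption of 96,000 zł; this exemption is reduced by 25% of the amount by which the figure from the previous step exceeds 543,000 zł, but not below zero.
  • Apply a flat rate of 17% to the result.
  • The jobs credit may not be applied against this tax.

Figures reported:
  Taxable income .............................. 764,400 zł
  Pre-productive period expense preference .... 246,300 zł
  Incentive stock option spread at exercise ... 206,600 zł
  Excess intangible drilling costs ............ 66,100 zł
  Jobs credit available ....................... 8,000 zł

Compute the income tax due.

Ordinary income tax:
  95,000 zł × 7% = 6,650 zł
  438,000 zł × 20% = 87,600 zł
  231,400 zł × 27% = 62,478 zł
  → 156,728 zł
  Less jobs credit 8,000 zł → 148,728 zł

Shadow minimum tax:
  Adjusted income: 764,400 zł + 246,300 zł + 206,600 zł + 66,100 zł = 1,283,400 zł
  Exemption: 25% × (1,283,400 zł − 543,000 zł) = 185,100 zł ≥ 96,000 zł, so the exemption is fully phased out
  Base: 1,283,400 zł − 0 zł = 1,283,400 zł
  1,283,400 zł × 17% = 218,178 zł

218,178 zł > 148,728 zł, so the shadow minimum tax is the binding amount.

218,178 zł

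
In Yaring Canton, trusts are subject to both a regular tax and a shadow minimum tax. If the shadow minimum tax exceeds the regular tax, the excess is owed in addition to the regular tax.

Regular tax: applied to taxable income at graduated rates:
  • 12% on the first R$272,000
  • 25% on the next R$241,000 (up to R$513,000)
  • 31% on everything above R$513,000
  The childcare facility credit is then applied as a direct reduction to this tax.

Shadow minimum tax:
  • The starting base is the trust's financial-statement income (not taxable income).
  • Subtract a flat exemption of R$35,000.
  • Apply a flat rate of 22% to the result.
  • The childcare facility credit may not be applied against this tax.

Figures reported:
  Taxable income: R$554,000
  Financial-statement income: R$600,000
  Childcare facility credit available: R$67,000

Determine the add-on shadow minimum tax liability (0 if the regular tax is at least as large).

R$85,700

Regular tax:
  R$272,000 × 12% = R$32,640
  R$241,000 × 25% = R$60,250
  R$41,000 × 31% = R$12,710
  → R$105,600
  Less childcare facility credit R$67,000 → R$38,600

Shadow minimum tax:
  Base (financial-statement income): R$600,000
  Less exemption R$35,000 → base R$565,000
  R$565,000 × 22% = R$124,300

Excess of shadow minimum tax over regular tax: R$124,300 − R$38,600 = R$85,700.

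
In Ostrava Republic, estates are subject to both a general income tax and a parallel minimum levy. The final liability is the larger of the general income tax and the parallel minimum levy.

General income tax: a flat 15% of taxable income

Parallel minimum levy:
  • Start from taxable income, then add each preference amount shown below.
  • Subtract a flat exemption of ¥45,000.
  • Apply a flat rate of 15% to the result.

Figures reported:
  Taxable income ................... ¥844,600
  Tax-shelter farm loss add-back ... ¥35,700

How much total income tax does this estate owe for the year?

General income tax:
  ¥844,600 × 15% = ¥126,690

Parallel minimum levy:
  Adjusted income: ¥844,600 + ¥35,700 = ¥880,300
  Less exemption ¥45,000 → base ¥835,300
  ¥835,300 × 15% = ¥125,295

¥126,690 > ¥125,295, so the general income tax governs.

¥126,690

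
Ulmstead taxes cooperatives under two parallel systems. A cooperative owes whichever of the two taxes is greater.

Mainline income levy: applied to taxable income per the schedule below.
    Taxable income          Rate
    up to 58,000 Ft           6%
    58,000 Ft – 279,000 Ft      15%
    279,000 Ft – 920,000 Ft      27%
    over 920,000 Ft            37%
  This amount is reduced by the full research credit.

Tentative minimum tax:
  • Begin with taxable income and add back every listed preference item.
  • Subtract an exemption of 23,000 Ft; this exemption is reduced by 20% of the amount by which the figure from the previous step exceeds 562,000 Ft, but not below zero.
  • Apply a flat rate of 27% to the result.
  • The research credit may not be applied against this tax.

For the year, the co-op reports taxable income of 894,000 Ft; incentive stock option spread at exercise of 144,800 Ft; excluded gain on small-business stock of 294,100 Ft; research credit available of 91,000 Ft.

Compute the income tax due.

359,883 Ft

Tentative minimum tax:
  Adjusted income: 894,000 Ft + 144,800 Ft + 294,100 Ft = 1,332,900 Ft
  Exemption: 20% × (1,332,900 Ft − 562,000 Ft) = 154,180 Ft ≥ 23,000 Ft, so the exemption is fully phased out
  Base: 1,332,900 Ft − 0 Ft = 1,332,900 Ft
  1,332,900 Ft × 27% = 359,883 Ft

Mainline income levy:
  58,000 Ft × 6% = 3,480 Ft
  221,000 Ft × 15% = 33,150 Ft
  615,000 Ft × 27% = 166,050 Ft
  → 202,680 Ft
  Less research credit 91,000 Ft → 111,680 Ft

359,883 Ft > 111,680 Ft, so the tentative minimum tax is the binding amount.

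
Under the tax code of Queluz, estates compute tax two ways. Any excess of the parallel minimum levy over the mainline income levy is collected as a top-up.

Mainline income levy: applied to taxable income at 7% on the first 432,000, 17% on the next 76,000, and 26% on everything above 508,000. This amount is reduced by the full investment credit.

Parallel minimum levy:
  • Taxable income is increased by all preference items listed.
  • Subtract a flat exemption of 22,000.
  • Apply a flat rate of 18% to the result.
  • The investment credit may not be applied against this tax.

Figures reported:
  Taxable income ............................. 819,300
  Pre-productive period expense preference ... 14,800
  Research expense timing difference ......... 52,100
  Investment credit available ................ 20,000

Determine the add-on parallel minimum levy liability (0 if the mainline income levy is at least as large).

51,458

Mainline income levy:
  432,000 × 7% = 30,240
  76,000 × 17% = 12,920
  311,300 × 26% = 80,938
  → 124,098
  Less investment credit 20,000 → 104,098

Parallel minimum levy:
  Adjusted income: 819,300 + 14,800 + 52,100 = 886,200
  Less exemption 22,000 → base 864,200
  864,200 × 18% = 155,556

Excess of parallel minimum levy over mainline income levy: 155,556 − 104,098 = 51,458.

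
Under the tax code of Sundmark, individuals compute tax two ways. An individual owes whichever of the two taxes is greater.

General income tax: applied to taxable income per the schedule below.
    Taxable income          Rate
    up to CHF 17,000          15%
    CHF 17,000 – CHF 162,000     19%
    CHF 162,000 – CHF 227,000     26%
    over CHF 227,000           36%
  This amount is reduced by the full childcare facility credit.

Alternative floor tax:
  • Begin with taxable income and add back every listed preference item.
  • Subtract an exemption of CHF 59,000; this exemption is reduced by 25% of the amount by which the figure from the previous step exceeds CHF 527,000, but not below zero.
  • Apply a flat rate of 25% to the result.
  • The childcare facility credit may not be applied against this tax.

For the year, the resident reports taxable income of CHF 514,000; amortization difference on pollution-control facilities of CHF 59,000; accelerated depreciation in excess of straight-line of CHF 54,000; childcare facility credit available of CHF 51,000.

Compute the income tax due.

CHF 148,250

Alternative floor tax:
  Adjusted income: CHF 514,000 + CHF 59,000 + CHF 54,000 = CHF 627,000
  Exemption: CHF 59,000 − 25% × (CHF 627,000 − CHF 527,000) = CHF 59,000 − CHF 25,000 = CHF 34,000
  Base: CHF 627,000 − CHF 34,000 = CHF 593,000
  CHF 593,000 × 25% = CHF 148,250

General income tax:
  CHF 17,000 × 15% = CHF 2,550
  CHF 145,000 × 19% = CHF 27,550
  CHF 65,000 × 26% = CHF 16,900
  CHF 287,000 × 36% = CHF 103,320
  → CHF 150,320
  Less childcare facility credit CHF 51,000 → CHF 99,320

CHF 148,250 > CHF 99,320, so the alternative floor tax is the binding amount.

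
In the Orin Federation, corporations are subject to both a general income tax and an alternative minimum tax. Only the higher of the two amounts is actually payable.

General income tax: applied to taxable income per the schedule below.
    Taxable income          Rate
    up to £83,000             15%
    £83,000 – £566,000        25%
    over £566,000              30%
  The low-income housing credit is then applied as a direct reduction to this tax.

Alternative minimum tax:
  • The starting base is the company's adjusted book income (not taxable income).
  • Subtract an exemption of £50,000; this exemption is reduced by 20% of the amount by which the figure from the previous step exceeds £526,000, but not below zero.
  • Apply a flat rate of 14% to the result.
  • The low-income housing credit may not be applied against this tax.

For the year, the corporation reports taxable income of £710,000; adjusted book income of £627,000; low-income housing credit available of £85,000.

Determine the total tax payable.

Alternative minimum tax:
  Base (adjusted book income): £627,000
  Exemption: £50,000 − 20% × (£627,000 − £526,000) = £50,000 − £20,200 = £29,800
  Base: £627,000 − £29,800 = £597,200
  £597,200 × 14% = £83,608

General income tax:
  £83,000 × 15% = £12,450
  £483,000 × 25% = £120,750
  £144,000 × 30% = £43,200
  → £176,400
  Less low-income housing credit £85,000 → £91,400

£91,400 > £83,608, so the general income tax governs.

£91,400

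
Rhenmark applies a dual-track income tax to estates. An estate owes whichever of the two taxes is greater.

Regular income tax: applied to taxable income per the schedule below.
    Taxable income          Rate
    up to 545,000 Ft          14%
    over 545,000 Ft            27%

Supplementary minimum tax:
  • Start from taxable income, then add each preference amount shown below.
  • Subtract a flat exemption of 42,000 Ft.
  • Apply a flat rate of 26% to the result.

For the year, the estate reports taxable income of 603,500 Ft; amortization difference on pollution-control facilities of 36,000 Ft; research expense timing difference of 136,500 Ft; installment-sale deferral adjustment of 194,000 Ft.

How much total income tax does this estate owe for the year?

241,280 Ft

Regular income tax:
  545,000 Ft × 14% = 76,300 Ft
  58,500 Ft × 27% = 15,795 Ft
  → 92,095 Ft

Supplementary minimum tax:
  Adjusted income: 603,500 Ft + 36,000 Ft + 136,500 Ft + 194,000 Ft = 970,000 Ft
  Less exemption 42,000 Ft → base 928,000 Ft
  928,000 Ft × 26% = 241,280 Ft

241,280 Ft > 92,095 Ft, so the supplementary minimum tax is the binding amount.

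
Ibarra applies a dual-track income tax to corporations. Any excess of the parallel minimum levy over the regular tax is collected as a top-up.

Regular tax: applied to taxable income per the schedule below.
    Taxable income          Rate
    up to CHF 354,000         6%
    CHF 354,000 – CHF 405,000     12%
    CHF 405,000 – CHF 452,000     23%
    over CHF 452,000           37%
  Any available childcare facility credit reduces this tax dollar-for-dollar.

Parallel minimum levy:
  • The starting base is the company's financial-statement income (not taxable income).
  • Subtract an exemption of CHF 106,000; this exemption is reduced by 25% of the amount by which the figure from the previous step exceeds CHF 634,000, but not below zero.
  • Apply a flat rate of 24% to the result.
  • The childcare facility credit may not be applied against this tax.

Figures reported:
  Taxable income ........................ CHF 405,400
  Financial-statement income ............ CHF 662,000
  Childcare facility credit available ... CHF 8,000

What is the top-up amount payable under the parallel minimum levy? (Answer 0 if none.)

CHF 115,668

Parallel minimum levy:
  Base (financial-statement income): CHF 662,000
  Exemption: CHF 106,000 − 25% × (CHF 662,000 − CHF 634,000) = CHF 106,000 − CHF 7,000 = CHF 99,000
  Base: CHF 662,000 − CHF 99,000 = CHF 563,000
  CHF 563,000 × 24% = CHF 135,120

Regular tax:
  CHF 354,000 × 6% = CHF 21,240
  CHF 51,000 × 12% = CHF 6,120
  CHF 400 × 23% = CHF 92
  → CHF 27,452
  Less childcare facility credit CHF 8,000 → CHF 19,452

Excess of parallel minimum levy over regular tax: CHF 135,120 − CHF 19,452 = CHF 115,668.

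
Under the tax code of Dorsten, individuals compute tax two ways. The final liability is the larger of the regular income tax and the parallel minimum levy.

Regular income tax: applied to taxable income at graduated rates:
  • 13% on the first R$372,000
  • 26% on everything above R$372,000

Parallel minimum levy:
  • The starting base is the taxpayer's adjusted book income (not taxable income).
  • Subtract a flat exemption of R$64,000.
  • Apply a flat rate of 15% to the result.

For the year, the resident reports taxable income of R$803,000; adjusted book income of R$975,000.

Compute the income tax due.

R$160,420

Regular income tax:
  R$372,000 × 13% = R$48,360
  R$431,000 × 26% = R$112,060
  → R$160,420

Parallel minimum levy:
  Base (adjusted book income): R$975,000
  Less exemption R$64,000 → base R$911,000
  R$911,000 × 15% = R$136,650

R$160,420 > R$136,650, so the regular income tax governs.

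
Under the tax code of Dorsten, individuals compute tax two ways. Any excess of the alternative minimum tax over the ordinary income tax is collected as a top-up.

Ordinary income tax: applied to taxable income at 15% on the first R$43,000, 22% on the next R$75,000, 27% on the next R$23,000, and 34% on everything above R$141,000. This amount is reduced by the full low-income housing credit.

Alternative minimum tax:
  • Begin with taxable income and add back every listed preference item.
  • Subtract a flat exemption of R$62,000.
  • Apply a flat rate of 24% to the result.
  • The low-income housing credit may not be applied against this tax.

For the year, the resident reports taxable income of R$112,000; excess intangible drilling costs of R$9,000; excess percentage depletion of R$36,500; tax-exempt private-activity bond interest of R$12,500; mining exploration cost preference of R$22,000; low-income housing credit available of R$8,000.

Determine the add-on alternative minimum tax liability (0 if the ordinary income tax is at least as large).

Ordinary income tax:
  R$43,000 × 15% = R$6,450
  R$69,000 × 22% = R$15,180
  → R$21,630
  Less low-income housing credit R$8,000 → R$13,630

Alternative minimum tax:
  Adjusted income: R$112,000 + R$9,000 + R$36,500 + R$12,500 + R$22,000 = R$192,000
  Less exemption R$62,000 → base R$130,000
  R$130,000 × 24% = R$31,200

Excess of alternative minimum tax over ordinary income tax: R$31,200 − R$13,630 = R$17,570.

R$17,570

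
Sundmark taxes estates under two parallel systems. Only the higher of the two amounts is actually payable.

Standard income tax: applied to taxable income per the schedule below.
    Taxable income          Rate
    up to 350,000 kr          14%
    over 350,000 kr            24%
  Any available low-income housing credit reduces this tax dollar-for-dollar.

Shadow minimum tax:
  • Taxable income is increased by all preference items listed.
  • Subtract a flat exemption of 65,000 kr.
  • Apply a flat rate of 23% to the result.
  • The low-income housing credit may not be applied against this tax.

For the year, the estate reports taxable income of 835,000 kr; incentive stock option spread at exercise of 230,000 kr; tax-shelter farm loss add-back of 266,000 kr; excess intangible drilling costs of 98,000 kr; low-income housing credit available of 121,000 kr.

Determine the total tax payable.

Shadow minimum tax:
  Adjusted income: 835,000 kr + 230,000 kr + 266,000 kr + 98,000 kr = 1,429,000 kr
  Less exemption 65,000 kr → base 1,364,000 kr
  1,364,000 kr × 23% = 313,720 kr

Standard income tax:
  350,000 kr × 14% = 49,000 kr
  485,000 kr × 24% = 116,400 kr
  → 165,400 kr
  Less low-income housing credit 121,000 kr → 44,400 kr

313,720 kr > 44,400 kr, so the shadow minimum tax is the binding amount.

313,720 kr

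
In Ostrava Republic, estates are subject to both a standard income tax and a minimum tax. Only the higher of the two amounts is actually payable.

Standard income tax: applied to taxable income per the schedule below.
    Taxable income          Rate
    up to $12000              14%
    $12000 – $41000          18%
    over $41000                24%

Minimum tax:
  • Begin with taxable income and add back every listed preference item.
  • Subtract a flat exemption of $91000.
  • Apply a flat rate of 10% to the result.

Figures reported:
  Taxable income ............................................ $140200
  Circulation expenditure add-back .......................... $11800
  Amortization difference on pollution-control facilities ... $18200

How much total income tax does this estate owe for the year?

Standard income tax:
  $12000 × 14% = $1680
  $29000 × 18% = $5220
  $99200 × 24% = $23808
  → $30708

Minimum tax:
  Adjusted income: $140200 + $11800 + $18200 = $170200
  Less exemption $91000 → base $79200
  $79200 × 10% = $7920

$30708 > $7920, so the standard income tax governs.

$30708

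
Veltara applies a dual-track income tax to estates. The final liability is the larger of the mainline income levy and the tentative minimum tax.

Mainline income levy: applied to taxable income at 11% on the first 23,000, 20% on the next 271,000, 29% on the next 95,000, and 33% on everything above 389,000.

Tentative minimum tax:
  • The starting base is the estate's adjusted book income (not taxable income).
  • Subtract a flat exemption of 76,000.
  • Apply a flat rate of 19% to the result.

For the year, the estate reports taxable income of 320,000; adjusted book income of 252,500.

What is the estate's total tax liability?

Mainline income levy:
  23,000 × 11% = 2,530
  271,000 × 20% = 54,200
  26,000 × 29% = 7,540
  → 64,270

Tentative minimum tax:
  Base (adjusted book income): 252,500
  Less exemption 76,000 → base 176,500
  176,500 × 19% = 33,535

64,270 > 33,535, so the mainline income levy governs.

64,270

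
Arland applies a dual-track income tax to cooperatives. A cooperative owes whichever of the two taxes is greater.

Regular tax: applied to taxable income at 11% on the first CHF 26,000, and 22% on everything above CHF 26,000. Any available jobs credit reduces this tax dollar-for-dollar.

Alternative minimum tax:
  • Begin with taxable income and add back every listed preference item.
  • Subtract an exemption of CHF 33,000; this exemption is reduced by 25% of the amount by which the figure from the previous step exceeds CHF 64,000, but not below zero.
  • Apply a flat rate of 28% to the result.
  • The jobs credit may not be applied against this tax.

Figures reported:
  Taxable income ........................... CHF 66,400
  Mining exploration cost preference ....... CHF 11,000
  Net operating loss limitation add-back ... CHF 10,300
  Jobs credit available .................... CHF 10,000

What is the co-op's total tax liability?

CHF 16,975

Regular tax:
  CHF 26,000 × 11% = CHF 2,860
  CHF 40,400 × 22% = CHF 8,888
  → CHF 11,748
  Less jobs credit CHF 10,000 → CHF 1,748

Alternative minimum tax:
  Adjusted income: CHF 66,400 + CHF 11,000 + CHF 10,300 = CHF 87,700
  Exemption: CHF 33,000 − 25% × (CHF 87,700 − CHF 64,000) = CHF 33,000 − CHF 5,925 = CHF 27,075
  Base: CHF 87,700 − CHF 27,075 = CHF 60,625
  CHF 60,625 × 28% = CHF 16,975

CHF 16,975 > CHF 1,748, so the alternative minimum tax is the binding amount.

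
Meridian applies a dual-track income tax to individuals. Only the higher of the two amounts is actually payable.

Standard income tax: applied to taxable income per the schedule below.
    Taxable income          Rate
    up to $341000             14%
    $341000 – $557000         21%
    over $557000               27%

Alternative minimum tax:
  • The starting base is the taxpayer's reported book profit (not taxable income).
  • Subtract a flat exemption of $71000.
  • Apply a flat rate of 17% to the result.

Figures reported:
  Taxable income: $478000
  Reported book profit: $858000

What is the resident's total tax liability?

$133790

Standard income tax:
  $341000 × 14% = $47740
  $137000 × 21% = $28770
  → $76510

Alternative minimum tax:
  Base (reported book profit): $858000
  Less exemption $71000 → base $787000
  $787000 × 17% = $133790

$133790 > $76510, so the alternative minimum tax is the binding amount.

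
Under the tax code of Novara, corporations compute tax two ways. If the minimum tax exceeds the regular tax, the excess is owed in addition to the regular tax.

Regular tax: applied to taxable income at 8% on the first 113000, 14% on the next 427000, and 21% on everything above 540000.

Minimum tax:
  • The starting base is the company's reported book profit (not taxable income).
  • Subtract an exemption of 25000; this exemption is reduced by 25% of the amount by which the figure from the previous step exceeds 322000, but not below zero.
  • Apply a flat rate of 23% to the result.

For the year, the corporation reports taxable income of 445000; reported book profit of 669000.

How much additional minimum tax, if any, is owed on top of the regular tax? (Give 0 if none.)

98350

Regular tax:
  113000 × 8% = 9040
  332000 × 14% = 46480
  → 55520

Minimum tax:
  Base (reported book profit): 669000
  Exemption: 25% × (669000 − 322000) = 86750 ≥ 25000, so the exemption is fully phased out
  Base: 669000 − 0 = 669000
  669000 × 23% = 153870

Excess of minimum tax over regular tax: 153870 − 55520 = 98350.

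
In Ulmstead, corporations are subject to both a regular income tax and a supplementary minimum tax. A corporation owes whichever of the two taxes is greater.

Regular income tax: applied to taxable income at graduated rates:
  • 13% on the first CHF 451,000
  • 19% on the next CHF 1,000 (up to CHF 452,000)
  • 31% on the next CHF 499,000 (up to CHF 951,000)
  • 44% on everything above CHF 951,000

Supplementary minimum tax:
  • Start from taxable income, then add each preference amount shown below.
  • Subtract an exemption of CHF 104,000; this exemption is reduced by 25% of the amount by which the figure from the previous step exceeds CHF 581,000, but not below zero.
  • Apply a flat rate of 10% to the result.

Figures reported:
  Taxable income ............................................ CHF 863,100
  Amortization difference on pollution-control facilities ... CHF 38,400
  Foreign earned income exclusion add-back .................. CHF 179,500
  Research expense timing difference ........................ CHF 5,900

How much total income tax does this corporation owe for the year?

Regular income tax:
  CHF 451,000 × 13% = CHF 58,630
  CHF 1,000 × 19% = CHF 190
  CHF 411,100 × 31% = CHF 127,441
  → CHF 186,261

Supplementary minimum tax:
  Adjusted income: CHF 863,100 + CHF 38,400 + CHF 179,500 + CHF 5,900 = CHF 1,086,900
  Exemption: 25% × (CHF 1,086,900 − CHF 581,000) = CHF 126,475 ≥ CHF 104,000, so the exemption is fully phased out
  Base: CHF 1,086,900 − CHF 0 = CHF 1,086,900
  CHF 1,086,900 × 10% = CHF 108,690

CHF 186,261 > CHF 108,690, so the regular income tax governs.

CHF 186,261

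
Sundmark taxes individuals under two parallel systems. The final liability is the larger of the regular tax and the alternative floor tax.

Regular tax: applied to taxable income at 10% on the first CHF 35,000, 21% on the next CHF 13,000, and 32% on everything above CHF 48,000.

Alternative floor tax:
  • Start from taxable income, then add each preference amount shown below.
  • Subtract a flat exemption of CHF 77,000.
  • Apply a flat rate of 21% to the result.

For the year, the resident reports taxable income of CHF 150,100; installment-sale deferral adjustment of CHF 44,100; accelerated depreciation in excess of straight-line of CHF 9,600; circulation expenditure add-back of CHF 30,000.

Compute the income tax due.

Alternative floor tax:
  Adjusted income: CHF 150,100 + CHF 44,100 + CHF 9,600 + CHF 30,000 = CHF 233,800
  Less exemption CHF 77,000 → base CHF 156,800
  CHF 156,800 × 21% = CHF 32,928

Regular tax:
  CHF 35,000 × 10% = CHF 3,500
  CHF 13,000 × 21% = CHF 2,730
  CHF 102,100 × 32% = CHF 32,672
  → CHF 38,902

CHF 38,902 > CHF 32,928, so the regular tax governs.

CHF 38,902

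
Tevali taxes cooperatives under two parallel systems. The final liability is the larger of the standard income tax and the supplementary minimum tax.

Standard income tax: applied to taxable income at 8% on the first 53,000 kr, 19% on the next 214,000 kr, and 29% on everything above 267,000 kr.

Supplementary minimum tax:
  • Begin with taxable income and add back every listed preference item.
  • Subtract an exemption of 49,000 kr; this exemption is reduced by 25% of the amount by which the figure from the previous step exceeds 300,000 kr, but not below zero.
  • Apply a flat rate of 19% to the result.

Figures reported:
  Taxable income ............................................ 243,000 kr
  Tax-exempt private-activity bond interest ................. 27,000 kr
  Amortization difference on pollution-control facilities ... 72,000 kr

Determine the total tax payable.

57,665 kr

Standard income tax:
  53,000 kr × 8% = 4,240 kr
  190,000 kr × 19% = 36,100 kr
  → 40,340 kr

Supplementary minimum tax:
  Adjusted income: 243,000 kr + 27,000 kr + 72,000 kr = 342,000 kr
  Exemption: 49,000 kr − 25% × (342,000 kr − 300,000 kr) = 49,000 kr − 10,500 kr = 38,500 kr
  Base: 342,000 kr − 38,500 kr = 303,500 kr
  303,500 kr × 19% = 57,665 kr

57,665 kr > 40,340 kr, so the supplementary minimum tax is the binding amount.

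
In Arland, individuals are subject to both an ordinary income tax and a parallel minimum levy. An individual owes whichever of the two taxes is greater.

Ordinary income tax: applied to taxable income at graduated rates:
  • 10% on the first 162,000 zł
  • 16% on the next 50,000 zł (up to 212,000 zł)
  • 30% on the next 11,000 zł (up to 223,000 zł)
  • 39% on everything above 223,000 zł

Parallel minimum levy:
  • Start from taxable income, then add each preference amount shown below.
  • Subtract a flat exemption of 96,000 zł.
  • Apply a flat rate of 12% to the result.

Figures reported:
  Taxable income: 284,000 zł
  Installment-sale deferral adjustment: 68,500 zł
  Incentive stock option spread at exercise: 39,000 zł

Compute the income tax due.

Parallel minimum levy:
  Adjusted income: 284,000 zł + 68,500 zł + 39,000 zł = 391,500 zł
  Less exemption 96,000 zł → base 295,500 zł
  295,500 zł × 12% = 35,460 zł

Ordinary income tax:
  162,000 zł × 10% = 16,200 zł
  50,000 zł × 16% = 8,000 zł
  11,000 zł × 30% = 3,300 zł
  61,000 zł × 39% = 23,790 zł
  → 51,290 zł

51,290 zł > 35,460 zł, so the ordinary income tax governs.

51,290 zł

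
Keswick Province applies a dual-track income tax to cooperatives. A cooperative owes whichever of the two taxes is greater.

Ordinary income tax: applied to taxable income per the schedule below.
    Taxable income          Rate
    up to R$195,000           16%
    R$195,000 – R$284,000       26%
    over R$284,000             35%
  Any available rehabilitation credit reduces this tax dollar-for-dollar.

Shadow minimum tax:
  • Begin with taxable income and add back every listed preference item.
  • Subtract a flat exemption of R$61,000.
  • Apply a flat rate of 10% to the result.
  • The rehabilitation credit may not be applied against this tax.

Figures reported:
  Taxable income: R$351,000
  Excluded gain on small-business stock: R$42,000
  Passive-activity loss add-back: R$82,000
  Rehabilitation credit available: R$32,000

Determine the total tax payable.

Shadow minimum tax:
  Adjusted income: R$351,000 + R$42,000 + R$82,000 = R$475,000
  Less exemption R$61,000 → base R$414,000
  R$414,000 × 10% = R$41,400

Ordinary income tax:
  R$195,000 × 16% = R$31,200
  R$89,000 × 26% = R$23,140
  R$67,000 × 35% = R$23,450
  → R$77,790
  Less rehabilitation credit R$32,000 → R$45,790

R$45,790 > R$41,400, so the ordinary income tax governs.

R$45,790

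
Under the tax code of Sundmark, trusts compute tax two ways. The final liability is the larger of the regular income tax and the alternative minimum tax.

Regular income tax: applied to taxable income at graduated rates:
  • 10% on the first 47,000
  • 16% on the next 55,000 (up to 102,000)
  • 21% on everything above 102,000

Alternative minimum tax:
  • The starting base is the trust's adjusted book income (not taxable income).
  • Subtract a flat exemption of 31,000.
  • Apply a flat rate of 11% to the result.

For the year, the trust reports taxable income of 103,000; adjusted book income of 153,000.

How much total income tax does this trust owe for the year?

13,710

Regular income tax:
  47,000 × 10% = 4,700
  55,000 × 16% = 8,800
  1,000 × 21% = 210
  → 13,710

Alternative minimum tax:
  Base (adjusted book income): 153,000
  Less exemption 31,000 → base 122,000
  122,000 × 11% = 13,420

13,710 > 13,420, so the regular income tax governs.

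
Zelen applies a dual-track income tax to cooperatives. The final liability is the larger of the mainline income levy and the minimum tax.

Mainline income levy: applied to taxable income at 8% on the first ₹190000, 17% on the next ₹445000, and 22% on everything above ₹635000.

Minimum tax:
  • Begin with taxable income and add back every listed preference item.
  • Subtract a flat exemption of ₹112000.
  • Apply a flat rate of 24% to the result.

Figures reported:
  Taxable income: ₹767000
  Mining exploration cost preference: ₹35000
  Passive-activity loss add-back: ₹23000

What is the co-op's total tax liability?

₹171120

Minimum tax:
  Adjusted income: ₹767000 + ₹35000 + ₹23000 = ₹825000
  Less exemption ₹112000 → base ₹713000
  ₹713000 × 24% = ₹171120

Mainline income levy:
  ₹190000 × 8% = ₹15200
  ₹445000 × 17% = ₹75650
  ₹132000 × 22% = ₹29040
  → ₹119890

₹171120 > ₹119890, so the minimum tax is the binding amount.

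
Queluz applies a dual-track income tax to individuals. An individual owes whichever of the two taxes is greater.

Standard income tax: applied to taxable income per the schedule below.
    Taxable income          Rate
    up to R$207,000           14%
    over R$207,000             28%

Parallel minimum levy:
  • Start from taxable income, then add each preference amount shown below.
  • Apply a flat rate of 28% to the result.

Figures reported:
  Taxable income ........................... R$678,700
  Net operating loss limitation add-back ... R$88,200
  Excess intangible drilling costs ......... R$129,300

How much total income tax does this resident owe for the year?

R$250,936

Standard income tax:
  R$207,000 × 14% = R$28,980
  R$471,700 × 28% = R$132,076
  → R$161,056

Parallel minimum levy:
  Adjusted income: R$678,700 + R$88,200 + R$129,300 = R$896,200
  R$896,200 × 28% = R$250,936

R$250,936 > R$161,056, so the parallel minimum levy is the binding amount.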